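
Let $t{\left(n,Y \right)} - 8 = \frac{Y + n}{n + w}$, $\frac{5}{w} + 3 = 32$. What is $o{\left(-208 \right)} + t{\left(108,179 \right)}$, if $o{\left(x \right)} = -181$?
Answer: $- \frac{534378}{3137} \approx -170.35$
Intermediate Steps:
$w = \frac{5}{29}$ ($w = \frac{5}{-3 + 32} = \frac{5}{29} \approx 0.17241$)
$t{\left(n,Y \right)} = 8 + \frac{Y + n}{\frac{5}{29} + n}$ ($t{\left(n,Y \right)} = 8 + \frac{Y + n}{n + \frac{5}{29}} = 8 + \frac{Y + n}{\frac{5}{29} + n}$)
$o{\left(-208 \right)} + t{\left(108,179 \right)} = -181 + \frac{40 + 29 \cdot 179 + 261 \cdot 108}{5 + 29 \cdot 108} = -181 + \frac{40 + 5191 + 28188}{5 + 3132} = -181 + \frac{1}{3137} \cdot 33419 = -181 + \frac{33419}{3137} = - \frac{534378}{3137}$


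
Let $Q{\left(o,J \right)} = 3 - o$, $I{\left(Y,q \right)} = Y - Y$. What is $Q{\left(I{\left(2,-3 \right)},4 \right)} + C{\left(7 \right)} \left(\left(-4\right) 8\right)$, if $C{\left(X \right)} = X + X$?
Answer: $-445$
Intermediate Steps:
$I{\left(Y,q \right)} = 0$
$C{\left(X \right)} = 2 X$
$Q{\left(I{\left(2,-3 \right)},4 \right)} + C{\left(7 \right)} \left(\left(-4\right) 8\right) = \left(3 - 0\right) + 2 \cdot 7 \left(\left(-4\right) 8\right) = \left(3 + 0\right) + 14 \left(-32\right) = 3 - 448 = -445$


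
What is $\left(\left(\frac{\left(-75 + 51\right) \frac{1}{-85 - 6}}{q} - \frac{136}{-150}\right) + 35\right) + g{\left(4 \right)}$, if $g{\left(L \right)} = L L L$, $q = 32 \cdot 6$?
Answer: $\frac{5454979}{54600} \approx 99.908$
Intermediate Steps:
$q = 192$
$g{\left(L \right)} = L^{3}$ ($g{\left(L \right)} = L^{2} L = L^{3}$)
$\left(\left(\frac{\left(-75 + 51\right) \frac{1}{-85 - 6}}{q} - \frac{136}{-150}\right) + 35\right) + g{\left(4 \right)} = \left(\left(\frac{\left(-75 + 51\right) \frac{1}{-85 - 6}}{192} - \frac{136}{-150}\right) + 35\right) + 4^{3} = \left(\left(- \frac{24}{-91} \cdot \frac{1}{192} - - \frac{68}{75}\right) + 35\right) + 64 = \left(\left(\left(-24\right) \left(- \frac{1}{91}\right) \frac{1}{192} + \frac{68}{75}\right) + 35\right) + 64 = \left(\left(\frac{24}{91} \cdot \frac{1}{192} + \frac{68}{75}\right) + 35\right) + 64 = \left(\left(\frac{1}{728} + \frac{68}{75}\right) + 35\right) + 64 = \left(\frac{49579}{54600} + 35\right) + 64 = \frac{1960579}{54600} + 64 = \frac{5454979}{54600}$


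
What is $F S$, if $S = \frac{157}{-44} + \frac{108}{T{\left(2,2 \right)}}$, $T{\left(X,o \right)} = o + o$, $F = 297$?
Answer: $\frac{27837}{4} \approx 6959.3$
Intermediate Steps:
$T{\left(X,o \right)} = 2 o$
$S = \frac{1031}{44}$ ($S = \frac{157}{-44} + \frac{108}{2 \cdot 2} = 157 \left(- \frac{1}{44}\right) + \frac{108}{4} = - \frac{157}{44} + 108 \cdot \frac{1}{4} = - \frac{157}{44} + 27 = \frac{1031}{44} \approx 23.432$)
$F S = 297 \cdot \frac{1031}{44} = \frac{27837}{4}$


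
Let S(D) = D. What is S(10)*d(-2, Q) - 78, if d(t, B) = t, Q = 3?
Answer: -98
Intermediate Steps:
S(10)*d(-2, Q) - 78 = 10*(-2) - 78 = -20 - 78 = -98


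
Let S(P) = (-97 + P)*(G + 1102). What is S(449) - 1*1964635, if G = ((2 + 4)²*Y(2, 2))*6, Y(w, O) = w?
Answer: -1424667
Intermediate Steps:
G = 432 (G = ((2 + 4)²*2)*6 = (6²*2)*6 = (36*2)*6 = 72*6 = 432)
S(P) = -148798 + 1534*P (S(P) = (-97 + P)*(432 + 1102) = (-97 + P)*1534 = -148798 + 1534*P)
S(449) - 1*1964635 = (-148798 + 1534*449) - 1*1964635 = (-148798 + 688766) - 1964635 = 539968 - 1964635 = -1424667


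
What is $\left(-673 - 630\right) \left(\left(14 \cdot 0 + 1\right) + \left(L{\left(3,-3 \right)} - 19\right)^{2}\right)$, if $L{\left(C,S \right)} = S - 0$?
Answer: $-631955$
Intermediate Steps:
$L{\left(C,S \right)} = S$ ($L{\left(C,S \right)} = S + 0 = S$)
$\left(-673 - 630\right) \left(\left(14 \cdot 0 + 1\right) + \left(L{\left(3,-3 \right)} - 19\right)^{2}\right) = \left(-673 - 630\right) \left(\left(14 \cdot 0 + 1\right) + \left(-3 - 19\right)^{2}\right) = - 1303 \left(\left(0 + 1\right) + \left(-22\right)^{2}\right) = - 1303 \left(1 + 484\right) = \left(-1303\right) 485 = -631955$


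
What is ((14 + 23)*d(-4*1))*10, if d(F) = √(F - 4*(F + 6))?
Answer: 740*I*√3 ≈ 1281.7*I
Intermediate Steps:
d(F) = √(-24 - 3*F) (d(F) = √(F - 4*(6 + F)) = √(F + (-24 - 4*F)) = √(-24 - 3*F))
((14 + 23)*d(-4*1))*10 = ((14 + 23)*√(-24 - (-12)))*10 = (37*√(-24 - 3*(-4)))*10 = (37*√(-24 + 12))*10 = (37*√(-12))*10 = (37*(2*I*√3))*10 = (74*I*√3)*10 = 740*I*√3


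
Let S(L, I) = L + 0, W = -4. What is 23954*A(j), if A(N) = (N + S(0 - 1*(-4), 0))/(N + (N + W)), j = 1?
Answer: -59885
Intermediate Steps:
S(L, I) = L
A(N) = (4 + N)/(-4 + 2*N) (A(N) = (N + (0 - 1*(-4)))/(N + (N - 4)) = (N + (0 + 4))/(N + (-4 + N)) = (N + 4)/(-4 + 2*N) = (4 + N)/(-4 + 2*N))
23954*A(j) = 23954*((4 + 1)/(2*(-2 + 1))) = 23954*((½)*5/(-1)) = 23954*((½)*(-1)*5) = 23954*(-5/2) = -59885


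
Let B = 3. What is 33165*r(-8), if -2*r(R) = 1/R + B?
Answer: -762795/16 ≈ -47675.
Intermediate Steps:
r(R) = -3/2 - 1/(2*R) (r(R) = -(1/R + 3)/2 = -(3 + 1/R)/2 = -3/2 - 1/(2*R))
33165*r(-8) = 33165*((1/2)*(-1 - 3*(-8))/(-8)) = 33165*((1/2)*(-1/8)*(-1 + 24)) = 33165*((1/2)*(-1/8)*23) = 33165*(-23/16) = -762795/16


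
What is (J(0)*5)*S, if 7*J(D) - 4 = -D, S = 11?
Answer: 220/7 ≈ 31.429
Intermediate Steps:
J(D) = 4/7 - D/7 (J(D) = 4/7 + (-D)/7 = 4/7 - D/7)
(J(0)*5)*S = ((4/7 - ⅐*0)*5)*11 = ((4/7 + 0)*5)*11 = ((4/7)*5)*11 = (20/7)*11 = 220/7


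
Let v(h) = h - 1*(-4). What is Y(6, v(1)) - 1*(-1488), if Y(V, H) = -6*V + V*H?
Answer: 1482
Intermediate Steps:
v(h) = 4 + h (v(h) = h + 4 = 4 + h)
Y(V, H) = -6*V + H*V
Y(6, v(1)) - 1*(-1488) = 6*(-6 + (4 + 1)) - 1*(-1488) = 6*(-6 + 5) + 1488 = 6*(-1) + 1488 = -6 + 1488 = 1482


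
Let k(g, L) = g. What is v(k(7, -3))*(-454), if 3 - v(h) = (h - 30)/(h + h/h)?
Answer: -10669/4 ≈ -2667.3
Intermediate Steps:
v(h) = 3 - (-30 + h)/(1 + h) (v(h) = 3 - (h - 30)/(h + h/h) = 3 - (-30 + h)/(h + 1) = 3 - (-30 + h)/(1 + h))
v(k(7, -3))*(-454) = ((33 + 2*7)/(1 + 7))*(-454) = ((33 + 14)/8)*(-454) = ((⅛)*47)*(-454) = (47/8)*(-454) = -10669/4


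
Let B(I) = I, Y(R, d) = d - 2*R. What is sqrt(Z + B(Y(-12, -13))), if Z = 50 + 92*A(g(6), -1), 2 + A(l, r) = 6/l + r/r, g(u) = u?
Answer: sqrt(61) ≈ 7.8102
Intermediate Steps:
A(l, r) = -1 + 6/l (A(l, r) = -2 + (6/l + r/r) = -2 + (6/l + 1) = -2 + (1 + 6/l) = -1 + 6/l)
Z = 50 (Z = 50 + 92*((6 - 1*6)/6) = 50 + 92*((6 - 6)/6) = 50 + 92*((1/6)*0) = 50 + 92*0 = 50 + 0 = 50)
sqrt(Z + B(Y(-12, -13))) = sqrt(50 + (-13 - 2*(-12))) = sqrt(50 + (-13 + 24)) = sqrt(50 + 11) = sqrt(61)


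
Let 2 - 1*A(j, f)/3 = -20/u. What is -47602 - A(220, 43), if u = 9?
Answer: -142844/3 ≈ -47615.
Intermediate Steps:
A(j, f) = 38/3 (A(j, f) = 6 - (-60)/9 = 6 - 3*(-20/9) = 6 + 20/3 = 38/3)
-47602 - A(220, 43) = -47602 - 1*38/3 = -47602 - 38/3 = -142844/3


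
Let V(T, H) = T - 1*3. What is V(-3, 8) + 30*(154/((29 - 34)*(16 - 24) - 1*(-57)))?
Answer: 4038/97 ≈ 41.629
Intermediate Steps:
V(T, H) = -3 + T (V(T, H) = T - 3 = -3 + T)
V(-3, 8) + 30*(154/((29 - 34)*(16 - 24) - 1*(-57))) = (-3 - 3) + 30*(154/((29 - 34)*(16 - 24) - 1*(-57))) = -6 + 30*(154/(-5*(-8) + 57)) = -6 + 30*(154/(40 + 57)) = -6 + 30*(154/97) = -6 + 4620/97 = 4038/97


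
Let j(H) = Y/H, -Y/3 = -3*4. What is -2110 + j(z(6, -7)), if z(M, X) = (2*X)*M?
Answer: -14773/7 ≈ -2110.4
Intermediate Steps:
Y = 36 (Y = -(-9)*4 = -3*(-12) = 36)
z(M, X) = 2*M*X
j(H) = 36/H
-2110 + j(z(6, -7)) = -2110 + 36/((2*6*(-7))) = -2110 + 36/(-84) = -2110 + 36*(-1/84) = -2110 - 3/7 = -14773/7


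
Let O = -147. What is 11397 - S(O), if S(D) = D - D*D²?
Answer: -3164979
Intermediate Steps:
S(D) = D - D³
11397 - S(O) = 11397 - (-147 - 1*(-147)³) = 11397 - (-147 - 1*(-3176523)) = 11397 - (-147 + 3176523) = 11397 - 1*3176376 = 11397 - 3176376 = -3164979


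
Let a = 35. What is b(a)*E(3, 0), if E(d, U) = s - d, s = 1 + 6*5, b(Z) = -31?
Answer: -868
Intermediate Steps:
s = 31 (s = 1 + 30 = 31)
E(d, U) = 31 - d
b(a)*E(3, 0) = -31*(31 - 1*3) = -31*(31 - 3) = -31*28 = -868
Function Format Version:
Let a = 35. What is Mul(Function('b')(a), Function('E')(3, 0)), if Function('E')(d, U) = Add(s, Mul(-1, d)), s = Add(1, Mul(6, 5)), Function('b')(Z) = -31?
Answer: -868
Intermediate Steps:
s = 31 (s = Add(1, 30) = 31)
Function('E')(d, U) = Add(31, Mul(-1, d))
Mul(Function('b')(a), Function('E')(3, 0)) = Mul(-31, Add(31, Mul(-1, 3))) = Mul(-31, Add(31, -3)) = Mul(-31, 28) = -868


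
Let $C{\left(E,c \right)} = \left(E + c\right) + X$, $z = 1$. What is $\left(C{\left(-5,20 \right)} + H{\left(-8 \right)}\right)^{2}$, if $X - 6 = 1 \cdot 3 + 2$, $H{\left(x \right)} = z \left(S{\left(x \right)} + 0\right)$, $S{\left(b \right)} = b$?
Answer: $324$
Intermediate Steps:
$H{\left(x \right)} = x$ ($H{\left(x \right)} = 1 \left(x + 0\right) = 1 x = x$)
$X = 11$ ($X = 6 + \left(1 \cdot 3 + 2\right) = 6 + \left(3 + 2\right) = 6 + 5 = 11$)
$C{\left(E,c \right)} = 11 + E + c$ ($C{\left(E,c \right)} = \left(E + c\right) + 11 = 11 + E + c$)
$\left(C{\left(-5,20 \right)} + H{\left(-8 \right)}\right)^{2} = \left(\left(11 - 5 + 20\right) - 8\right)^{2} = \left(26 - 8\right)^{2} = 18^{2} = 324$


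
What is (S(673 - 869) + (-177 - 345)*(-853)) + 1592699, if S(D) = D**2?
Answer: 2076381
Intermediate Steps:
(S(673 - 869) + (-177 - 345)*(-853)) + 1592699 = ((673 - 869)**2 + (-177 - 345)*(-853)) + 1592699 = ((-196)**2 - 522*(-853)) + 1592699 = (38416 + 445266) + 1592699 = 483682 + 1592699 = 2076381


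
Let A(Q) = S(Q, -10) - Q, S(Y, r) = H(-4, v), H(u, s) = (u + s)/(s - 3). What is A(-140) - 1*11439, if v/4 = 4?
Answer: -146875/13 ≈ -11298.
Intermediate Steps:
v = 16 (v = 4*4 = 16)
H(u, s) = (s + u)/(-3 + s)
S(Y, r) = 12/13 (S(Y, r) = (16 - 4)/(-3 + 16) = 12/13)
A(Q) = 12/13 - Q
A(-140) - 1*11439 = (12/13 - 1*(-140)) - 1*11439 = (12/13 + 140) - 11439 = 1832/13 - 11439 = -146875/13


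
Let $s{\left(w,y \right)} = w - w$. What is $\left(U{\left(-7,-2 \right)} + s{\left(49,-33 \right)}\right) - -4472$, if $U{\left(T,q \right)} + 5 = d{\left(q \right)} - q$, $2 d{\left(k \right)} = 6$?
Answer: $4472$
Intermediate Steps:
$s{\left(w,y \right)} = 0$
$d{\left(k \right)} = 3$ ($d{\left(k \right)} = \frac{1}{2} \cdot 6 = 3$)
$U{\left(T,q \right)} = -2 - q$ ($U{\left(T,q \right)} = -5 - \left(-3 + q\right) = -2 - q$)
$\left(U{\left(-7,-2 \right)} + s{\left(49,-33 \right)}\right) - -4472 = \left(\left(-2 - -2\right) + 0\right) - -4472 = \left(\left(-2 + 2\right) + 0\right) + 4472 = \left(0 + 0\right) + 4472 = 0 + 4472 = 4472$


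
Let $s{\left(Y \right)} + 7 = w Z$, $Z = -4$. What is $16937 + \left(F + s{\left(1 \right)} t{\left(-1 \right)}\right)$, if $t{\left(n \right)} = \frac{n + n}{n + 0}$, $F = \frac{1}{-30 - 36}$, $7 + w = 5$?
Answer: $\frac{1117973}{66} \approx 16939.0$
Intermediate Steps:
$w = -2$ ($w = -7 + 5 = -2$)
$F = - \frac{1}{66}$ ($F = \frac{1}{-66} = - \frac{1}{66} \approx -0.015152$)
$s{\left(Y \right)} = 1$ ($s{\left(Y \right)} = -7 - -8 = -7 + 8 = 1$)
$t{\left(n \right)} = 2$ ($t{\left(n \right)} = \frac{2 n}{n} = 2$)
$16937 + \left(F + s{\left(1 \right)} t{\left(-1 \right)}\right) = 16937 + \left(- \frac{1}{66} + 1 \cdot 2\right) = 16937 + \left(- \frac{1}{66} + 2\right) = 16937 + \frac{131}{66} = \frac{1117973}{66}$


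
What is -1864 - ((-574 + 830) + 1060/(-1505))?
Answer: -637908/301 ≈ -2119.3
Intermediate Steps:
-1864 - ((-574 + 830) + 1060/(-1505)) = -1864 - (256 + 1060*(-1/1505)) = -1864 - (256 - 212/301) = -1864 - 1*76844/301 = -1864 - 76844/301 = -637908/301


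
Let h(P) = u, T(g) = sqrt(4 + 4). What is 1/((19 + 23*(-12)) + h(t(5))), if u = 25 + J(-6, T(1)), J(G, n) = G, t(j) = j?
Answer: -1/238 ≈ -0.0042017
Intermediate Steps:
T(g) = 2*sqrt(2) (T(g) = sqrt(8) = 2*sqrt(2))
u = 19 (u = 25 - 6 = 19)
h(P) = 19
1/((19 + 23*(-12)) + h(t(5))) = 1/((19 + 23*(-12)) + 19) = 1/((19 - 276) + 19) = 1/(-257 + 19) = 1/(-238) = -1/238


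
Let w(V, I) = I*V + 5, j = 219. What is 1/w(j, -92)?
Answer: -1/20143 ≈ -4.9645e-5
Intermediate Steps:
w(V, I) = 5 + I*V
1/w(j, -92) = 1/(5 - 92*219) = 1/(5 - 20148) = 1/(-20143) = -1/20143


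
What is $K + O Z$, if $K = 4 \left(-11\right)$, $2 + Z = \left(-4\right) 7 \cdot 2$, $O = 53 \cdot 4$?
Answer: $-12340$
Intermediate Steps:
$O = 212$
$Z = -58$ ($Z = -2 + \left(-4\right) 7 \cdot 2 = -2 - 56 = -58$)
$K = -44$
$K + O Z = -44 + 212 \left(-58\right) = -44 - 12296 = -12340$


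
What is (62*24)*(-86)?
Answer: -127968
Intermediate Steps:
(62*24)*(-86) = 1488*(-86) = -127968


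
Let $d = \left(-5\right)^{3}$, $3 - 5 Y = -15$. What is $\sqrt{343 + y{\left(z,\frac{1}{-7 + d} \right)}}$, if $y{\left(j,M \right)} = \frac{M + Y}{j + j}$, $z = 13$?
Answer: $\frac{\sqrt{25260596790}}{8580} \approx 18.524$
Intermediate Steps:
$Y = \frac{18}{5}$ ($Y = \frac{3}{5} - -3 = \frac{3}{5} + 3 = \frac{18}{5} \approx 3.6$)
$d = -125$
$y{\left(j,M \right)} = \frac{\frac{18}{5} + M}{2 j}$ ($y{\left(j,M \right)} = \frac{M + \frac{18}{5}}{j + j} = \frac{\frac{18}{5} + M}{2 j}$)
$\sqrt{343 + y{\left(z,\frac{1}{-7 + d} \right)}} = \sqrt{343 + \frac{18 + \frac{5}{-7 - 125}}{10 \cdot 13}} = \sqrt{343 + \frac{1}{10} \cdot \frac{1}{13} \left(18 + \frac{5}{-132}\right)} = \sqrt{343 + \frac{1}{10} \cdot \frac{1}{13} \left(18 + 5 \left(- \frac{1}{132}\right)\right)} = \sqrt{343 + \frac{1}{10} \cdot \frac{1}{13} \left(18 - \frac{5}{132}\right)} = \sqrt{343 + \frac{1}{10} \cdot \frac{1}{13} \cdot \frac{2371}{132}} = \sqrt{343 + \frac{2371}{17160}} = \sqrt{\frac{5888251}{17160}} = \frac{\sqrt{25260596790}}{8580}$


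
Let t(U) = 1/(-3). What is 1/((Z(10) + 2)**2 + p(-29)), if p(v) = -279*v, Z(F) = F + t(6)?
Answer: 9/74044 ≈ 0.00012155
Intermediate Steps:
t(U) = -1/3
Z(F) = -1/3 + F (Z(F) = F - 1/3 = -1/3 + F)
1/((Z(10) + 2)**2 + p(-29)) = 1/(((-1/3 + 10) + 2)**2 - 279*(-29)) = 1/((29/3 + 2)**2 + 8091) = 1/((35/3)**2 + 8091) = 1/(1225/9 + 8091) = 1/(74044/9) = 9/74044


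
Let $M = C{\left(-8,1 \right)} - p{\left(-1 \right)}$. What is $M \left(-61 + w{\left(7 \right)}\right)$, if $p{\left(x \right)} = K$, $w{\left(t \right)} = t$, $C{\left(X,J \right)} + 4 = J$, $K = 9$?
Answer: $648$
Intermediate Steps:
$C{\left(X,J \right)} = -4 + J$
$p{\left(x \right)} = 9$
$M = -12$ ($M = \left(-4 + 1\right) - 9 = -3 - 9 = -12$)
$M \left(-61 + w{\left(7 \right)}\right) = - 12 \left(-61 + 7\right) = \left(-12\right) \left(-54\right) = 648$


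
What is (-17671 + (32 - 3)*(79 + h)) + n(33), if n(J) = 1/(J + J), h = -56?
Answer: -1122263/66 ≈ -17004.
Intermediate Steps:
n(J) = 1/(2*J)
(-17671 + (32 - 3)*(79 + h)) + n(33) = (-17671 + (32 - 3)*(79 - 56)) + (½)/33 = (-17671 + 29*23) + (½)*(1/33) = (-17671 + 667) + 1/66 = -17004 + 1/66 = -1122263/66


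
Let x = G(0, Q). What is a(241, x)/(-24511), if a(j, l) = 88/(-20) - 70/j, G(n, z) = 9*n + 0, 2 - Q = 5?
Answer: 5652/29535755 ≈ 0.00019136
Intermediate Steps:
Q = -3 (Q = 2 - 1*5 = 2 - 5 = -3)
G(n, z) = 9*n
x = 0 (x = 9*0 = 0)
a(j, l) = -22/5 - 70/j (a(j, l) = 88*(-1/20) - 70/j = -22/5 - 70/j)
a(241, x)/(-24511) = (-22/5 - 70/241)/(-24511) = (-22/5 - 70*1/241)*(-1/24511) = (-22/5 - 70/241)*(-1/24511) = -5652/1205*(-1/24511) = 5652/29535755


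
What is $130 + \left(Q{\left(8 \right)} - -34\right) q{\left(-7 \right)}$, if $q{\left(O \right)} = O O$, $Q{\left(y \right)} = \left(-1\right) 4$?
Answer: $1600$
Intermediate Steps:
$Q{\left(y \right)} = -4$
$q{\left(O \right)} = O^{2}$
$130 + \left(Q{\left(8 \right)} - -34\right) q{\left(-7 \right)} = 130 + \left(-4 - -34\right) \left(-7\right)^{2} = 130 + \left(-4 + 34\right) 49 = 130 + 30 \cdot 49 = 130 + 1470 = 1600$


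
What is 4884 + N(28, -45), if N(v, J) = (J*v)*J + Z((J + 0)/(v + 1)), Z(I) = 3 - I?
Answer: 1786068/29 ≈ 61589.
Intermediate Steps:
N(v, J) = 3 + v*J² - J/(1 + v) (N(v, J) = (J*v)*J + (3 - (J + 0)/(v + 1)) = v*J² + (3 - J/(1 + v)) = 3 + v*J² - J/(1 + v))
4884 + N(28, -45) = 4884 + (-1*(-45) + (1 + 28)*(3 + 28*(-45)²))/(1 + 28) = 4884 + (45 + 29*(3 + 28*2025))/29 = 4884 + (45 + 29*(3 + 56700))/29 = 4884 + (45 + 29*56703)/29 = 4884 + (45 + 1644387)/29 = 4884 + (1/29)*1644432 = 4884 + 1644432/29 = 1786068/29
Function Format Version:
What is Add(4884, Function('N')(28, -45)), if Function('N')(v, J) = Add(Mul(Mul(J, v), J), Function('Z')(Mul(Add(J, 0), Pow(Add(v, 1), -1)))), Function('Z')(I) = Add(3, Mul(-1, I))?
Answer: Rational(1786068, 29) ≈ 61589.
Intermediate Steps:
Function('N')(v, J) = Add(3, Mul(v, Pow(J, 2)), Mul(-1, J, Pow(Add(1, v), -1))) (Function('N')(v, J) = Add(Mul(Mul(J, v), J), Add(3, Mul(-1, Mul(Add(J, 0), Pow(Add(v, 1), -1))))) = Add(Mul(v, Pow(J, 2)), Add(3, Mul(-1, Mul(J, Pow(Add(1, v), -1))))) = Add(Mul(v, Pow(J, 2)), Add(3, Mul(-1, J, Pow(Add(1, v), -1)))) = Add(3, Mul(v, Pow(J, 2)), Mul(-1, J, Pow(Add(1, v), -1))))
Add(4884, Function('N')(28, -45)) = Add(4884, Mul(Pow(Add(1, 28), -1), Add(Mul(-1, -45), Mul(Add(1, 28), Add(3, Mul(28, Pow(-45, 2))))))) = Add(4884, Mul(Pow(29, -1), Add(45, Mul(29, Add(3, Mul(28, 2025)))))) = Add(4884, Mul(Rational(1, 29), Add(45, Mul(29, Add(3, 56700))))) = Add(4884, Mul(Rational(1, 29), Add(45, Mul(29, 56703)))) = Add(4884, Mul(Rational(1, 29), Add(45, 1644387))) = Add(4884, Mul(Rational(1, 29), 1644432)) = Add(4884, Rational(1644432, 29)) = Rational(1786068, 29)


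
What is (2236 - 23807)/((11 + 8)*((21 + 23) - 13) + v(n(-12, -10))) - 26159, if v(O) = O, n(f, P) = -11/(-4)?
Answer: -62004637/2367 ≈ -26195.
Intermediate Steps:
n(f, P) = 11/4 (n(f, P) = -11*(-¼) = 11/4)
(2236 - 23807)/((11 + 8)*((21 + 23) - 13) + v(n(-12, -10))) - 26159 = (2236 - 23807)/((11 + 8)*((21 + 23) - 13) + 11/4) - 26159 = -21571/(19*(44 - 13) + 11/4) - 26159 = -21571/(19*31 + 11/4) - 26159 = -21571/(589 + 11/4) - 26159 = -21571/2367/4 - 26159 = -21571*4/2367 - 26159 = -86284/2367 - 26159 = -62004637/2367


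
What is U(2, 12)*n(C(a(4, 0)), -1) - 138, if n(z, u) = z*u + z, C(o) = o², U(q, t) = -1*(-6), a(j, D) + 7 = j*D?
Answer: -138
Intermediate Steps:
a(j, D) = -7 + D*j (a(j, D) = -7 + j*D = -7 + D*j)
U(q, t) = 6
n(z, u) = z + u*z (n(z, u) = u*z + z = z + u*z)
U(2, 12)*n(C(a(4, 0)), -1) - 138 = 6*((-7 + 0*4)²*(1 - 1)) - 138 = 6*((-7 + 0)²*0) - 138 = 6*((-7)²*0) - 138 = 6*(49*0) - 138 = 6*0 - 138 = 0 - 138 = -138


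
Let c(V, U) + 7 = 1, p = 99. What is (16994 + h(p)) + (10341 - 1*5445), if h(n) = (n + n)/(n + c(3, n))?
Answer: 678656/31 ≈ 21892.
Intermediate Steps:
c(V, U) = -6 (c(V, U) = -7 + 1 = -6)
h(n) = 2*n/(-6 + n) (h(n) = (n + n)/(n - 6) = (2*n)/(-6 + n) = 2*n/(-6 + n))
(16994 + h(p)) + (10341 - 1*5445) = (16994 + 2*99/(-6 + 99)) + (10341 - 1*5445) = (16994 + 2*99/93) + (10341 - 5445) = (16994 + 2*99*(1/93)) + 4896 = (16994 + 66/31) + 4896 = 526880/31 + 4896 = 678656/31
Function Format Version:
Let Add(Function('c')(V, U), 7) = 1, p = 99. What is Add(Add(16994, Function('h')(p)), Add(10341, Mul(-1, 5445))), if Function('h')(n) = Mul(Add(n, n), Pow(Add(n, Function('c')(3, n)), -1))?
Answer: Rational(678656, 31) ≈ 21892.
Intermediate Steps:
Function('c')(V, U) = -6 (Function('c')(V, U) = Add(-7, 1) = -6)
Function('h')(n) = Mul(2, n, Pow(Add(-6, n), -1)) (Function('h')(n) = Mul(Add(n, n), Pow(Add(n, -6), -1)) = Mul(Mul(2, n), Pow(Add(-6, n), -1)) = Mul(2, n, Pow(Add(-6, n), -1)))
Add(Add(16994, Function('h')(p)), Add(10341, Mul(-1, 5445))) = Add(Add(16994, Mul(2, 99, Pow(Add(-6, 99), -1))), Add(10341, Mul(-1, 5445))) = Add(Add(16994, Mul(2, 99, Pow(93, -1))), Add(10341, -5445)) = Add(Add(16994, Mul(2, 99, Rational(1, 93))), 4896) = Add(Add(16994, Rational(66, 31)), 4896) = Add(Rational(526880, 31), 4896) = Rational(678656, 31)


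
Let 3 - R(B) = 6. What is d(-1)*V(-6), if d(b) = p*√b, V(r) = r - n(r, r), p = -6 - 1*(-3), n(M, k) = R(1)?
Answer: 9*I ≈ 9.0*I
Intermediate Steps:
R(B) = -3 (R(B) = 3 - 1*6 = 3 - 6 = -3)
n(M, k) = -3
p = -3 (p = -6 + 3 = -3)
V(r) = 3 + r (V(r) = r - 1*(-3) = r + 3 = 3 + r)
d(b) = -3*√b
d(-1)*V(-6) = (-3*I)*(3 - 6) = -3*I*(-3) = 9*I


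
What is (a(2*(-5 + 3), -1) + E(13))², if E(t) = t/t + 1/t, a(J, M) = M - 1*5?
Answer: 4096/169 ≈ 24.237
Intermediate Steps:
a(J, M) = -5 + M (a(J, M) = M - 5 = -5 + M)
E(t) = 1 + 1/t
(a(2*(-5 + 3), -1) + E(13))² = ((-5 - 1) + (1 + 13)/13)² = (-6 + (1/13)*14)² = (-6 + 14/13)² = (-64/13)² = 4096/169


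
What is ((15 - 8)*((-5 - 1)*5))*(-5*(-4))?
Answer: -4200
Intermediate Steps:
((15 - 8)*((-5 - 1)*5))*(-5*(-4)) = (7*(-6*5))*20 = (7*(-30))*20 = -210*20 = -4200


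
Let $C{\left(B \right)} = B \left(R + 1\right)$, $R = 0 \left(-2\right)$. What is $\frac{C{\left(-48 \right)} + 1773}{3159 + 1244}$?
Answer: $\frac{1725}{4403} \approx 0.39178$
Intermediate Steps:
$R = 0$
$C{\left(B \right)} = B$ ($C{\left(B \right)} = B \left(0 + 1\right) = B 1 = B$)
$\frac{C{\left(-48 \right)} + 1773}{3159 + 1244} = \frac{-48 + 1773}{3159 + 1244} = \frac{1725}{4403}$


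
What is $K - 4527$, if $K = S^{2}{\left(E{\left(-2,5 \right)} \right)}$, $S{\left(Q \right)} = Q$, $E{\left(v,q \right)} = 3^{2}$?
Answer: $-4446$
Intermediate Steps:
$E{\left(v,q \right)} = 9$
$K = 81$ ($K = 9^{2} = 81$)
$K - 4527 = 81 - 4527 = -4446$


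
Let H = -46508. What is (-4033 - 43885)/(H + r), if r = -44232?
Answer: 1843/3490 ≈ 0.52808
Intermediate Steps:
(-4033 - 43885)/(H + r) = (-4033 - 43885)/(-46508 - 44232) = -47918/(-90740) = -47918*(-1/90740) = 1843/3490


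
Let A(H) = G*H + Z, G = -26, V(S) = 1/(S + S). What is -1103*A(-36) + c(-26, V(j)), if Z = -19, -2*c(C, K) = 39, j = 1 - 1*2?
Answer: -2022941/2 ≈ -1.0115e+6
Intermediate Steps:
j = -1 (j = 1 - 2 = -1)
V(S) = 1/(2*S)
c(C, K) = -39/2 (c(C, K) = -½*39 = -39/2)
A(H) = -19 - 26*H (A(H) = -26*H - 19 = -19 - 26*H)
-1103*A(-36) + c(-26, V(j)) = -1103*(-19 - 26*(-36)) - 39/2 = -1103*(-19 + 936) - 39/2 = -1103*917 - 39/2 = -1011451 - 39/2 = -2022941/2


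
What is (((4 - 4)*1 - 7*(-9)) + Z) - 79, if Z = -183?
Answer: -199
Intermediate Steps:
(((4 - 4)*1 - 7*(-9)) + Z) - 79 = (((4 - 4)*1 - 7*(-9)) - 183) - 79 = ((0*1 + 63) - 183) - 79 = ((0 + 63) - 183) - 79 = (63 - 183) - 79 = -120 - 79 = -199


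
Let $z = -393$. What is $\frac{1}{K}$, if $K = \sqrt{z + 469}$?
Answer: $\frac{\sqrt{19}}{38} \approx 0.11471$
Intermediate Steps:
$K = 2 \sqrt{19}$ ($K = \sqrt{-393 + 469} = \sqrt{76} = 2 \sqrt{19} \approx 8.7178$)
$\frac{1}{K} = \frac{1}{2 \sqrt{19}} = \frac{\sqrt{19}}{38}$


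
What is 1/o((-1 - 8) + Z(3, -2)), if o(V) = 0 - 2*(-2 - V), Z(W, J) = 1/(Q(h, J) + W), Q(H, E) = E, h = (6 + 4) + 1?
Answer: -1/12 ≈ -0.083333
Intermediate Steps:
h = 11 (h = 10 + 1 = 11)
Z(W, J) = 1/(J + W)
o(V) = 4 + 2*V (o(V) = 0 + (4 + 2*V) = 4 + 2*V)
1/o((-1 - 8) + Z(3, -2)) = 1/(4 + 2*((-1 - 8) + 1/(-2 + 3))) = 1/(4 + 2*(-9 + 1/1)) = 1/(4 + 2*(-9 + 1)) = 1/(4 + 2*(-8)) = 1/(4 - 16) = 1/(-12) = -1/12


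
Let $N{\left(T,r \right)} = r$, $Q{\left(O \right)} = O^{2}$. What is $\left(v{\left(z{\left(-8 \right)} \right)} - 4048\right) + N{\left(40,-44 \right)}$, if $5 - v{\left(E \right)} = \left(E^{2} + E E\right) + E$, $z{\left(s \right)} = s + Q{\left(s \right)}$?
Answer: $-10415$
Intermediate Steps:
$z{\left(s \right)} = s + s^{2}$
$v{\left(E \right)} = 5 - E - 2 E^{2}$ ($v{\left(E \right)} = 5 - \left(\left(E^{2} + E E\right) + E\right) = 5 - \left(\left(E^{2} + E^{2}\right) + E\right) = 5 - \left(2 E^{2} + E\right) = 5 - \left(E + 2 E^{2}\right) = 5 - E - 2 E^{2}$)
$\left(v{\left(z{\left(-8 \right)} \right)} - 4048\right) + N{\left(40,-44 \right)} = \left(\left(5 - - 8 \left(1 - 8\right) - 2 \left(- 8 \left(1 - 8\right)\right)^{2}\right) - 4048\right) - 44 = \left(\left(5 - \left(-8\right) \left(-7\right) - 2 \left(\left(-8\right) \left(-7\right)\right)^{2}\right) - 4048\right) - 44 = \left(\left(5 - 56 - 2 \cdot 56^{2}\right) - 4048\right) - 44 = \left(\left(5 - 56 - 6272\right) - 4048\right) - 44 = \left(-6323 - 4048\right) - 44 = -10371 - 44 = -10415$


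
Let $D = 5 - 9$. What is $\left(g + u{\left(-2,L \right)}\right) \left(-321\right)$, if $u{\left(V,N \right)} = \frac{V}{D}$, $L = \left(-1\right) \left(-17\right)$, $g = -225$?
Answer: $\frac{144129}{2} \approx 72065.0$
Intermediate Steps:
$L = 17$
$D = -4$
$u{\left(V,N \right)} = - \frac{V}{4}$ ($u{\left(V,N \right)} = \frac{V}{-4} = V \left(- \frac{1}{4}\right) = - \frac{V}{4}$)
$\left(g + u{\left(-2,L \right)}\right) \left(-321\right) = \left(-225 - - \frac{1}{2}\right) \left(-321\right) = \left(-225 + \frac{1}{2}\right) \left(-321\right) = \left(- \frac{449}{2}\right) \left(-321\right) = \frac{144129}{2}$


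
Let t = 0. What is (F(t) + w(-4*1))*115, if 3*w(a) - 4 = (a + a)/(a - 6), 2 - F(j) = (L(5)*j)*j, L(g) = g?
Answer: 414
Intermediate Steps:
F(j) = 2 - 5*j² (F(j) = 2 - 5*j*j = 2 - 5*j²)
w(a) = 4/3 + 2*a/(3*(-6 + a)) (w(a) = 4/3 + ((a + a)/(a - 6))/3 = 4/3 + ((2*a)/(-6 + a))/3 = 4/3 + (2*a/(-6 + a))/3 = 4/3 + 2*a/(3*(-6 + a)))
(F(t) + w(-4*1))*115 = ((2 - 5*0²) + 2*(-4 - 4*1)/(-6 - 4*1))*115 = ((2 - 5*0) + 2*(-4 - 4)/(-6 - 4))*115 = ((2 + 0) + 2*(-8)/(-10))*115 = (2 + 2*(-⅒)*(-8))*115 = (2 + 8/5)*115 = (18/5)*115 = 414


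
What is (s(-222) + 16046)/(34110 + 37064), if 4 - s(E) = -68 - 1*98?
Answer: 8108/35587 ≈ 0.22784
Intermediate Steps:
s(E) = 170 (s(E) = 4 - (-68 - 1*98) = 4 - (-68 - 98) = 4 - 1*(-166) = 4 + 166 = 170)
(s(-222) + 16046)/(34110 + 37064) = (170 + 16046)/(34110 + 37064) = 16216/71174 = 16216*(1/71174) = 8108/35587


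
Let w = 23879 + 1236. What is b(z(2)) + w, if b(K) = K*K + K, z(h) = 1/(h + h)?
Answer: 401845/16 ≈ 25115.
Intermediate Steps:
z(h) = 1/(2*h)
w = 25115
b(K) = K + K² (b(K) = K² + K = K + K²)
b(z(2)) + w = ((½)/2)*(1 + (½)/2) + 25115 = ((½)*(½))*(1 + (½)*(½)) + 25115 = (1 + ¼)/4 + 25115 = (¼)*(5/4) + 25115 = 5/16 + 25115 = 401845/16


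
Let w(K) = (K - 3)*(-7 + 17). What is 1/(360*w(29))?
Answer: 1/93600 ≈ 1.0684e-5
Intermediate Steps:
w(K) = -30 + 10*K (w(K) = (-3 + K)*10 = -30 + 10*K)
1/(360*w(29)) = 1/(360*(-30 + 10*29)) = 1/(360*(-30 + 290)) = 1/(360*260) = 1/93600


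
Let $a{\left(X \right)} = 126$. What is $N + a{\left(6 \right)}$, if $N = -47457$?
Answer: $-47331$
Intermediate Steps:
$N + a{\left(6 \right)} = -47457 + 126 = -47331$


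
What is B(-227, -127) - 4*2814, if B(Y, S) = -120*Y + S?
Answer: 15857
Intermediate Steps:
B(Y, S) = S - 120*Y
B(-227, -127) - 4*2814 = (-127 - 120*(-227)) - 4*2814 = (-127 + 27240) - 1*11256 = 27113 - 11256 = 15857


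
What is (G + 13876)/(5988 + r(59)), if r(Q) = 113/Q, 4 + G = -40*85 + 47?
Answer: 620621/353405 ≈ 1.7561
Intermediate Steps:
G = -3357 (G = -4 + (-40*85 + 47) = -4 + (-3400 + 47) = -4 - 3353 = -3357)
(G + 13876)/(5988 + r(59)) = (-3357 + 13876)/(5988 + 113/59) = 10519/(5988 + 113*(1/59)) = 10519/(5988 + 113/59) = 10519/(353405/59) = 10519*(59/353405) = 620621/353405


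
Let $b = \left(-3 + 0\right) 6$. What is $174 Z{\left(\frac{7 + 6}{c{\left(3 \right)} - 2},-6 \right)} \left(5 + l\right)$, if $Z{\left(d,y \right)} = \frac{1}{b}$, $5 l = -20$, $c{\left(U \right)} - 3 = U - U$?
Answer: $- \frac{29}{3} \approx -9.6667$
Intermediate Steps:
$c{\left(U \right)} = 3$ ($c{\left(U \right)} = 3 + \left(U - U\right) = 3 + 0 = 3$)
$l = -4$ ($l = \frac{1}{5} \left(-20\right) = -4$)
$b = -18$ ($b = \left(-3\right) 6 = -18$)
$Z{\left(d,y \right)} = - \frac{1}{18}$ ($Z{\left(d,y \right)} = \frac{1}{-18} = - \frac{1}{18}$)
$174 Z{\left(\frac{7 + 6}{c{\left(3 \right)} - 2},-6 \right)} \left(5 + l\right) = 174 \left(- \frac{1}{18}\right) \left(5 - 4\right) = \left(- \frac{29}{3}\right) 1 = - \frac{29}{3}$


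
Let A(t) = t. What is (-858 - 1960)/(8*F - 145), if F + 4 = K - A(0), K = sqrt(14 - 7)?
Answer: 498786/30881 + 22544*sqrt(7)/30881 ≈ 18.083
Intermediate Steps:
K = sqrt(7) ≈ 2.6458
F = -4 + sqrt(7) (F = -4 + (sqrt(7) - 1*0) = -4 + (sqrt(7) + 0) = -4 + sqrt(7) ≈ -1.3542)
(-858 - 1960)/(8*F - 145) = (-858 - 1960)/(8*(-4 + sqrt(7)) - 145) = -2818/((-32 + 8*sqrt(7)) - 145) = -2818/(-177 + 8*sqrt(7))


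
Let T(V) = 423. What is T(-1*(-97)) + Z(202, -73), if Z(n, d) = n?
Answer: 625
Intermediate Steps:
T(-1*(-97)) + Z(202, -73) = 423 + 202 = 625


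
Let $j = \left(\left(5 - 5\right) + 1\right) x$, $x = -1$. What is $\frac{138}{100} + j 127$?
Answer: $- \frac{6281}{50} \approx -125.62$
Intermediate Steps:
$j = -1$ ($j = \left(\left(5 - 5\right) + 1\right) \left(-1\right) = \left(0 + 1\right) \left(-1\right) = 1 \left(-1\right) = -1$)
$\frac{138}{100} + j 127 = \frac{138}{100} - 127 = 138 \cdot \frac{1}{100} - 127 = \frac{69}{50} - 127 = - \frac{6281}{50}$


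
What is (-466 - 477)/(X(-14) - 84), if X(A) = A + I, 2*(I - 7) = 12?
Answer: 943/85 ≈ 11.094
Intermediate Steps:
I = 13 (I = 7 + (½)*12 = 7 + 6 = 13)
X(A) = 13 + A (X(A) = A + 13 = 13 + A)
(-466 - 477)/(X(-14) - 84) = (-466 - 477)/((13 - 14) - 84) = -943/(-1 - 84) = -943/(-85) = -943*(-1/85) = 943/85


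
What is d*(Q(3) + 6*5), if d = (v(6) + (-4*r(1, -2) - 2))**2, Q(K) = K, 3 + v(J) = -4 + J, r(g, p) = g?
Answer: 1617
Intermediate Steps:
v(J) = -7 + J (v(J) = -3 + (-4 + J) = -7 + J)
d = 49 (d = ((-7 + 6) + (-4*1 - 2))**2 = (-1 + (-4 - 2))**2 = (-1 - 6)**2 = (-7)**2 = 49)
d*(Q(3) + 6*5) = 49*(3 + 6*5) = 49*(3 + 30) = 49*33 = 1617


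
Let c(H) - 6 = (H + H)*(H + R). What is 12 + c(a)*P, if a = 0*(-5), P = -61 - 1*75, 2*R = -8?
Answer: -804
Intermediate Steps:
R = -4 (R = (½)*(-8) = -4)
P = -136 (P = -61 - 75 = -136)
a = 0
c(H) = 6 + 2*H*(-4 + H) (c(H) = 6 + (H + H)*(H - 4) = 6 + (2*H)*(-4 + H) = 6 + 2*H*(-4 + H))
12 + c(a)*P = 12 + (6 - 8*0 + 2*0²)*(-136) = 12 + (6 + 0 + 2*0)*(-136) = 12 + (6 + 0 + 0)*(-136) = 12 + 6*(-136) = 12 - 816 = -804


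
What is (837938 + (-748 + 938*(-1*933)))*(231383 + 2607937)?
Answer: -107791944480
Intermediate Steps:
(837938 + (-748 + 938*(-1*933)))*(231383 + 2607937) = (837938 + (-748 + 938*(-933)))*2839320 = (837938 + (-748 - 875154))*2839320 = (837938 - 875902)*2839320 = -37964*2839320 = -107791944480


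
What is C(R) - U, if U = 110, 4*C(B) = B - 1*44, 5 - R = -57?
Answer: -211/2 ≈ -105.50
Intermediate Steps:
R = 62 (R = 5 - 1*(-57) = 5 + 57 = 62)
C(B) = -11 + B/4 (C(B) = (B - 1*44)/4 = (B - 44)/4 = (-44 + B)/4 = -11 + B/4)
C(R) - U = (-11 + (¼)*62) - 1*110 = (-11 + 31/2) - 110 = 9/2 - 110 = -211/2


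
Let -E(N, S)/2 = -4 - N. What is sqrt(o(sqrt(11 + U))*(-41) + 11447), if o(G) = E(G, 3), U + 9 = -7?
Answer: sqrt(11119 - 82*I*sqrt(5)) ≈ 105.45 - 0.8694*I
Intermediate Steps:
U = -16 (U = -9 - 7 = -16)
E(N, S) = 8 + 2*N (E(N, S) = -2*(-4 - N) = 8 + 2*N)
o(G) = 8 + 2*G
sqrt(o(sqrt(11 + U))*(-41) + 11447) = sqrt((8 + 2*sqrt(11 - 16))*(-41) + 11447) = sqrt((8 + 2*sqrt(-5))*(-41) + 11447) = sqrt((8 + 2*(I*sqrt(5)))*(-41) + 11447) = sqrt((8 + 2*I*sqrt(5))*(-41) + 11447) = sqrt((-328 - 82*I*sqrt(5)) + 11447) = sqrt(11119 - 82*I*sqrt(5))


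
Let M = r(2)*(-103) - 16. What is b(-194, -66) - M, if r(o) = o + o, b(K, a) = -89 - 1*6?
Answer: 333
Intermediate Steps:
b(K, a) = -95 (b(K, a) = -89 - 6 = -95)
r(o) = 2*o
M = -428 (M = (2*2)*(-103) - 16 = 4*(-103) - 16 = -412 - 16 = -428)
b(-194, -66) - M = -95 - 1*(-428) = -95 + 428 = 333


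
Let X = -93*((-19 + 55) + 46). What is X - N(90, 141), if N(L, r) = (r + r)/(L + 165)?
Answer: -648304/85 ≈ -7627.1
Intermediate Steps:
N(L, r) = 2*r/(165 + L) (N(L, r) = (2*r)/(165 + L) = 2*r/(165 + L))
X = -7626 (X = -93*(36 + 46) = -93*82 = -7626)
X - N(90, 141) = -7626 - 2*141/(165 + 90) = -7626 - 2*141/255 = -7626 - 1*94/85 = -7626 - 94/85 = -648304/85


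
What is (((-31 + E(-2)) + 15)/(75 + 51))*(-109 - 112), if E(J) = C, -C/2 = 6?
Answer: 442/9 ≈ 49.111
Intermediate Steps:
C = -12 (C = -2*6 = -12)
E(J) = -12
(((-31 + E(-2)) + 15)/(75 + 51))*(-109 - 112) = (((-31 - 12) + 15)/(75 + 51))*(-109 - 112) = ((-43 + 15)/126)*(-221) = -28*1/126*(-221) = -2/9*(-221) = 442/9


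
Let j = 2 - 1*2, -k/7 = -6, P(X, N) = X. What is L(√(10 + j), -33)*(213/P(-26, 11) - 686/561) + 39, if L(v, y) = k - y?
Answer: -3243607/4862 ≈ -667.13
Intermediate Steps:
k = 42 (k = -7*(-6) = 42)
j = 0 (j = 2 - 2 = 0)
L(v, y) = 42 - y
L(√(10 + j), -33)*(213/P(-26, 11) - 686/561) + 39 = (42 - 1*(-33))*(213/(-26) - 686/561) + 39 = (42 + 33)*(213*(-1/26) - 686*1/561) + 39 = 75*(-213/26 - 686/561) + 39 = 75*(-137329/14586) + 39 = -3433225/4862 + 39 = -3243607/4862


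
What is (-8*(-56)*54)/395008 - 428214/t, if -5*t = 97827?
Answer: 2208610441/100631374 ≈ 21.948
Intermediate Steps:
t = -97827/5 (t = -⅕*97827 = -97827/5 ≈ -19565.)
(-8*(-56)*54)/395008 - 428214/t = (-8*(-56)*54)/395008 - 428214/(-97827/5) = (448*54)*(1/395008) - 428214*(-5/97827) = 24192*(1/395008) + 713690/32609 = 189/3086 + 713690/32609 = 2208610441/100631374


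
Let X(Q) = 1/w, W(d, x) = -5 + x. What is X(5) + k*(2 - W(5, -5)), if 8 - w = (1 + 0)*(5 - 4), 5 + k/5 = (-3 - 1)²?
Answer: 4621/7 ≈ 660.14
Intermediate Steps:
k = 55 (k = -25 + 5*(-3 - 1)² = -25 + 5*(-4)² = -25 + 5*16 = -25 + 80 = 55)
w = 7 (w = 8 - (1 + 0)*(5 - 4) = 8 - 1 = 7)
X(Q) = ⅐ (X(Q) = 1/7 = ⅐)
X(5) + k*(2 - W(5, -5)) = ⅐ + 55*(2 - (-5 - 5)) = ⅐ + 55*(2 - 1*(-10)) = ⅐ + 55*(2 + 10) = ⅐ + 55*12 = ⅐ + 660 = 4621/7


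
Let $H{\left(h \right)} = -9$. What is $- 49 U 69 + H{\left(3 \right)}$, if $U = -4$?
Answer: $13515$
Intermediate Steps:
$- 49 U 69 + H{\left(3 \right)} = \left(-49\right) \left(-4\right) 69 - 9 = 196 \cdot 69 - 9 = 13524 - 9 = 13515$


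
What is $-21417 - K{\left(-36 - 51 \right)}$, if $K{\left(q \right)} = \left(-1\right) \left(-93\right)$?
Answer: $-21510$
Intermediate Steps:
$K{\left(q \right)} = 93$
$-21417 - K{\left(-36 - 51 \right)} = -21417 - 93 = -21510$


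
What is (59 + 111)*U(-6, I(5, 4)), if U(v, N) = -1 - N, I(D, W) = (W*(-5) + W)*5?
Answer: 13430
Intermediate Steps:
I(D, W) = -20*W (I(D, W) = (-5*W + W)*5 = -4*W*5 = -20*W)
(59 + 111)*U(-6, I(5, 4)) = (59 + 111)*(-1 - (-20)*4) = 170*(-1 - 1*(-80)) = 170*(-1 + 80) = 170*79 = 13430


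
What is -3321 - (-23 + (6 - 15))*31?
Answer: -2329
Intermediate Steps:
-3321 - (-23 + (6 - 15))*31 = -3321 - (-23 - 9)*31 = -3321 - (-32)*31 = -3321 - 1*(-992) = -3321 + 992 = -2329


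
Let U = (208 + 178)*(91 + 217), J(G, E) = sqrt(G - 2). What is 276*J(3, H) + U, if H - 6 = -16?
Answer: 119164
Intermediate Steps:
H = -10 (H = 6 - 16 = -10)
J(G, E) = sqrt(-2 + G)
U = 118888 (U = 386*308 = 118888)
276*J(3, H) + U = 276*sqrt(-2 + 3) + 118888 = 276*sqrt(1) + 118888 = 276*1 + 118888 = 276 + 118888 = 119164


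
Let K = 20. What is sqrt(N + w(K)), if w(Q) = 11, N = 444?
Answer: sqrt(455) ≈ 21.331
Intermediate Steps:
sqrt(N + w(K)) = sqrt(444 + 11) = sqrt(455)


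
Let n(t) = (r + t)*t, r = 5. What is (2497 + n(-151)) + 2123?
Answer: 26666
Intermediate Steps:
n(t) = t*(5 + t) (n(t) = (5 + t)*t = t*(5 + t))
(2497 + n(-151)) + 2123 = (2497 - 151*(5 - 151)) + 2123 = (2497 - 151*(-146)) + 2123 = (2497 + 22046) + 2123 = 24543 + 2123 = 26666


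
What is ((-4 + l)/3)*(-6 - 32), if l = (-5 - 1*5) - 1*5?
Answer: 722/3 ≈ 240.67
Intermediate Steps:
l = -15 (l = (-5 - 5) - 5 = -10 - 5 = -15)
((-4 + l)/3)*(-6 - 32) = ((-4 - 15)/3)*(-6 - 32) = -19*1/3*(-38) = -19/3*(-38) = 722/3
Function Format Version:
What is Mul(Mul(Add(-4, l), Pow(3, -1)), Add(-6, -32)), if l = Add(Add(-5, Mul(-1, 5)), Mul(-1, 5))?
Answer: Rational(722, 3) ≈ 240.67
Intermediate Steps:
l = -15 (l = Add(Add(-5, -5), -5) = Add(-10, -5) = -15)
Mul(Mul(Add(-4, l), Pow(3, -1)), Add(-6, -32)) = Mul(Mul(Add(-4, -15), Pow(3, -1)), Add(-6, -32)) = Mul(Mul(-19, Rational(1, 3)), -38) = Mul(Rational(-19, 3), -38) = Rational(722, 3)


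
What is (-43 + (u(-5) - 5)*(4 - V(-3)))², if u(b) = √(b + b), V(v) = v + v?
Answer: 7649 - 1860*I*√10 ≈ 7649.0 - 5881.8*I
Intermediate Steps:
V(v) = 2*v
u(b) = √2*√b (u(b) = √(2*b) = √2*√b)
(-43 + (u(-5) - 5)*(4 - V(-3)))² = (-43 + (√2*√(-5) - 5)*(4 - 2*(-3)))² = (-43 + (√2*(I*√5) - 5)*(4 - 1*(-6)))² = (-43 + (I*√10 - 5)*(4 + 6))² = (-43 + (-5 + I*√10)*10)² = (-43 + (-50 + 10*I*√10))² = (-93 + 10*I*√10)²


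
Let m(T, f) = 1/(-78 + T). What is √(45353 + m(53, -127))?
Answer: 16*√4429/5 ≈ 212.96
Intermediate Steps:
√(45353 + m(53, -127)) = √(45353 + 1/(-78 + 53)) = √(45353 + 1/(-25)) = √(45353 - 1/25) = √(1133824/25) = 16*√4429/5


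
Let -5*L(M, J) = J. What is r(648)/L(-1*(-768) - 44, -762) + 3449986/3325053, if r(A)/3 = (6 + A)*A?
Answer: 3523265300662/422281731 ≈ 8343.4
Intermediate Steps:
L(M, J) = -J/5
r(A) = 3*A*(6 + A) (r(A) = 3*((6 + A)*A) = 3*(A*(6 + A)) = 3*A*(6 + A))
r(648)/L(-1*(-768) - 44, -762) + 3449986/3325053 = (3*648*(6 + 648))/((-1/5*(-762))) + 3449986/3325053 = (3*648*654)/(762/5) + 3449986*(1/3325053) = 1271376*(5/762) + 3449986/3325053 = 1059480/127 + 3449986/3325053 = 3523265300662/422281731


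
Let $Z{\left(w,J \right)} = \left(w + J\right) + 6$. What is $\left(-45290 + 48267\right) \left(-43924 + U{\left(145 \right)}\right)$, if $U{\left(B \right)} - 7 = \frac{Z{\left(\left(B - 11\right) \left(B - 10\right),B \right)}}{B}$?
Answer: $- \frac{651832012}{5} \approx -1.3037 \cdot 10^{8}$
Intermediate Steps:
$Z{\left(w,J \right)} = 6 + J + w$ ($Z{\left(w,J \right)} = \left(J + w\right) + 6 = 6 + J + w$)
$U{\left(B \right)} = 7 + \frac{6 + B + \left(-11 + B\right) \left(-10 + B\right)}{B}$ ($U{\left(B \right)} = 7 + \frac{6 + B + \left(B - 11\right) \left(B - 10\right)}{B} = 7 + \frac{6 + B + \left(-11 + B\right) \left(-10 + B\right)}{B}$)
$\left(-45290 + 48267\right) \left(-43924 + U{\left(145 \right)}\right) = \left(-45290 + 48267\right) \left(-43924 + \left(-13 + 145 + \frac{116}{145}\right)\right) = 2977 \left(-43924 + \left(-13 + 145 + 116 \cdot \frac{1}{145}\right)\right) = 2977 \left(-43924 + \left(-13 + 145 + \frac{4}{5}\right)\right) = 2977 \left(-43924 + \frac{664}{5}\right) = 2977 \left(- \frac{218956}{5}\right) = - \frac{651832012}{5}$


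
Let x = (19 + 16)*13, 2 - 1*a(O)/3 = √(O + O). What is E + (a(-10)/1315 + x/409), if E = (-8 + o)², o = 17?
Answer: 44165414/537835 - 6*I*√5/1315 ≈ 82.117 - 0.010203*I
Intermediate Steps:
a(O) = 6 - 3*√2*√O (a(O) = 6 - 3*√(O + O) = 6 - 3*√2*√O)
x = 455 (x = 35*13 = 455)
E = 81 (E = (-8 + 17)² = 9² = 81)
E + (a(-10)/1315 + x/409) = 81 + ((6 - 3*√2*√(-10))/1315 + 455/409) = 81 + ((6 - 3*√2*I*√10)*(1/1315) + 455*(1/409)) = 81 + ((6 - 6*I*√5)*(1/1315) + 455/409) = 81 + ((6/1315 - 6*I*√5/1315) + 455/409) = 81 + (600779/537835 - 6*I*√5/1315) = 44165414/537835 - 6*I*√5/1315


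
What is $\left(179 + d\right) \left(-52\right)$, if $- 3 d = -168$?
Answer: $-12220$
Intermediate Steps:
$d = 56$ ($d = \left(- \frac{1}{3}\right) \left(-168\right) = 56$)
$\left(179 + d\right) \left(-52\right) = \left(179 + 56\right) \left(-52\right) = 235 \left(-52\right) = -12220$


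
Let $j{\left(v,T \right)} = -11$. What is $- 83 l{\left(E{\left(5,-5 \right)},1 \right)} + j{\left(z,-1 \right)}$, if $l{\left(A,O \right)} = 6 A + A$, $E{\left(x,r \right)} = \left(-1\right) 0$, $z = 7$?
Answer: $-11$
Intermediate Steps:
$E{\left(x,r \right)} = 0$
$l{\left(A,O \right)} = 7 A$
$- 83 l{\left(E{\left(5,-5 \right)},1 \right)} + j{\left(z,-1 \right)} = - 83 \cdot 7 \cdot 0 - 11 = \left(-83\right) 0 - 11 = 0 - 11 = -11$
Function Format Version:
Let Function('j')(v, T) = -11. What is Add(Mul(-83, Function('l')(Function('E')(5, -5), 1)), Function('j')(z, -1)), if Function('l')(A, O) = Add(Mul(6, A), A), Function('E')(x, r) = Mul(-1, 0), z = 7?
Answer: -11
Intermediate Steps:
Function('E')(x, r) = 0
Function('l')(A, O) = Mul(7, A)
Add(Mul(-83, Function('l')(Function('E')(5, -5), 1)), Function('j')(z, -1)) = Add(Mul(-83, Mul(7, 0)), -11) = Add(Mul(-83, 0), -11) = Add(0, -11) = -11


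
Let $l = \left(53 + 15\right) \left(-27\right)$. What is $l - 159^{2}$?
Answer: $-27117$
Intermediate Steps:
$l = -1836$ ($l = 68 \left(-27\right) = -1836$)
$l - 159^{2} = -1836 - 159^{2} = -1836 - 25281 = -27117$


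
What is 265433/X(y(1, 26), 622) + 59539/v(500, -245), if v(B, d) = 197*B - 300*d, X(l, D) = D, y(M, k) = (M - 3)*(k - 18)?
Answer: 22845754629/53492000 ≈ 427.09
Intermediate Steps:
y(M, k) = (-18 + k)*(-3 + M) (y(M, k) = (-3 + M)*(-18 + k) = (-18 + k)*(-3 + M))
v(B, d) = -300*d + 197*B
265433/X(y(1, 26), 622) + 59539/v(500, -245) = 265433/622 + 59539/(-300*(-245) + 197*500) = 265433*(1/622) + 59539/(73500 + 98500) = 265433/622 + 59539/172000 = 22845754629/53492000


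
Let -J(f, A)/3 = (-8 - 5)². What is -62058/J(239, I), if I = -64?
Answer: 20686/169 ≈ 122.40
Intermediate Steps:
J(f, A) = -507 (J(f, A) = -3*(-8 - 5)² = -3*(-13)² = -3*169 = -507)
-62058/J(239, I) = -62058/(-507) = -62058*(-1/507) = 20686/169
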